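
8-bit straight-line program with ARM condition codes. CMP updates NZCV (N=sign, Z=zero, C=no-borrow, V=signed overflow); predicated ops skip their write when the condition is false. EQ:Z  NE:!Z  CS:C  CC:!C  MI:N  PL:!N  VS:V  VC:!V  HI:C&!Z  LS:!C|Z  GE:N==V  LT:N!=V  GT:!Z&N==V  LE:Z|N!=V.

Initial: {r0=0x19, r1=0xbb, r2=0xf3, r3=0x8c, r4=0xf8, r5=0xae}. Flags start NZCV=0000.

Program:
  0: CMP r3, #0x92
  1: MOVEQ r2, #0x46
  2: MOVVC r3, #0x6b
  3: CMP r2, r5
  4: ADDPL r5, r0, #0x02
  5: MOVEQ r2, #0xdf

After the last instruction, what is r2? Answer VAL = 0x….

0: ✓ CMP  NZCV=1000
1: · MOVEQ
2: ✓ MOVVC  r3←0x6b
3: ✓ CMP  NZCV=0010
4: ✓ ADDPL  r5←0x1b
5: · MOVEQ

VAL = 0xf3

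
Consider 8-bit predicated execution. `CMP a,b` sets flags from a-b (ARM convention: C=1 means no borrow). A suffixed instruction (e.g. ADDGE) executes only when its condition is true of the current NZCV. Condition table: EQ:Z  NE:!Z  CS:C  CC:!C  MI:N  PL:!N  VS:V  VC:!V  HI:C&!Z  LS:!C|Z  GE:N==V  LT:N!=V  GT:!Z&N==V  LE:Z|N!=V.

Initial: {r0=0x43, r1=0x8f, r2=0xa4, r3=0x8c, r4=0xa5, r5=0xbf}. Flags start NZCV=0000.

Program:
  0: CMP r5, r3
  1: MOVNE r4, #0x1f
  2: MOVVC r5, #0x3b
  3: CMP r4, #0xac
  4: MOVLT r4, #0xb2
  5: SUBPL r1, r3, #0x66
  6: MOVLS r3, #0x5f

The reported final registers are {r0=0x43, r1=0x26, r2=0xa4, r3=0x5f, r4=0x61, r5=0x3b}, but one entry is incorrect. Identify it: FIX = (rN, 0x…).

FIX = (r4, 0x1f)

0: ✓ CMP  NZCV=0010
1: ✓ MOVNE  r4←0x1f
2: ✓ MOVVC  r5←0x3b
3: ✓ CMP  NZCV=0000
4: · MOVLT
5: ✓ SUBPL  r1←0x26
6: ✓ MOVLS  r3←0x5f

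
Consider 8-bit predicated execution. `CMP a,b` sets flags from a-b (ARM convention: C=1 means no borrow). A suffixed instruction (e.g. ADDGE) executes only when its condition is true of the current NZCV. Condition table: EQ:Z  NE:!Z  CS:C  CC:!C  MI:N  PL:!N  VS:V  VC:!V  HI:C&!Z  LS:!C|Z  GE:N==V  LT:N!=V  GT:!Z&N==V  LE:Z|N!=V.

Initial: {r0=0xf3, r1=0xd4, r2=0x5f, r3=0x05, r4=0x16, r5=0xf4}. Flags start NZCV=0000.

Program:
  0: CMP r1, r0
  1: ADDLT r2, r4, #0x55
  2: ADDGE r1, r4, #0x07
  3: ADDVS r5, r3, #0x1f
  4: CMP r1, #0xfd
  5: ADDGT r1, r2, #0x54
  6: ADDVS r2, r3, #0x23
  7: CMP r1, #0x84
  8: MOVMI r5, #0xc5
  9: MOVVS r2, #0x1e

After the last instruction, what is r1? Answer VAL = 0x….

[0] flags=1000 → (cmp)
[1] flags=1000 LT?T → r2=0x6b
[2] flags=1000 GE?F → skip
[3] flags=1000 VS?F → skip
[4] flags=1000 → (cmp)
[5] flags=1000 GT?F → skip
[6] flags=1000 VS?F → skip
[7] flags=0010 → (cmp)
[8] flags=0010 MI?F → skip
[9] flags=0010 VS?F → skip

VAL = 0xd4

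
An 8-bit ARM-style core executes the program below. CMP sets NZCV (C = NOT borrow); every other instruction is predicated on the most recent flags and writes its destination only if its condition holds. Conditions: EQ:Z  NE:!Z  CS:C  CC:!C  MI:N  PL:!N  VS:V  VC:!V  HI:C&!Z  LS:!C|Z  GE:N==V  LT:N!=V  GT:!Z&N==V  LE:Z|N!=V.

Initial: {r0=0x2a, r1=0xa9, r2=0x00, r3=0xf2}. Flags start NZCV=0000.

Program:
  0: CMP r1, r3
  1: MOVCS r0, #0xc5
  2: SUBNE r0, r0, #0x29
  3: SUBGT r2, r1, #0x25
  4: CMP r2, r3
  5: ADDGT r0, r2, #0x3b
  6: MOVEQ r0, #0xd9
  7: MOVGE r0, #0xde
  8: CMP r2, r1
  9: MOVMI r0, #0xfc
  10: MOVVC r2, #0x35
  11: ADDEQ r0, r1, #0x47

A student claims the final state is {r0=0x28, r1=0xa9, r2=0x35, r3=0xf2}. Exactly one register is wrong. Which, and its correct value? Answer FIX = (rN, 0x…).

FIX = (r0, 0xde)

0: ✓ CMP  NZCV=1000
1: · MOVCS
2: ✓ SUBNE  r0←0x01
3: · SUBGT
4: ✓ CMP  NZCV=0000
5: ✓ ADDGT  r0←0x3b
6: · MOVEQ
7: ✓ MOVGE  r0←0xde
8: ✓ CMP  NZCV=0000
9: · MOVMI
10: ✓ MOVVC  r2←0x35
11: · ADDEQ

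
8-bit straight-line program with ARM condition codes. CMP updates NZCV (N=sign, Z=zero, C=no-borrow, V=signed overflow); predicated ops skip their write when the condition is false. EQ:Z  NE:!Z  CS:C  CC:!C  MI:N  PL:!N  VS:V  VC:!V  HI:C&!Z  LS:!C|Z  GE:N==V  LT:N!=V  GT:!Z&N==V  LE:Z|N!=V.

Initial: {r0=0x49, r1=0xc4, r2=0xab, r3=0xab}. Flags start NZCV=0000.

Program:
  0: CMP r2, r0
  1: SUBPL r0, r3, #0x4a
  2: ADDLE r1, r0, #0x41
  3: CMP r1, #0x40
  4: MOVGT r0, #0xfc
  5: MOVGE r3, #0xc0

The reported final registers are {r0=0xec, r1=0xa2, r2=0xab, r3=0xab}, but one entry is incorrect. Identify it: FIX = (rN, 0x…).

FIX = (r0, 0x61)

0: ✓ CMP  NZCV=0011
1: ✓ SUBPL  r0←0x61
2: ✓ ADDLE  r1←0xa2
3: ✓ CMP  NZCV=0011
4: · MOVGT
5: · MOVGE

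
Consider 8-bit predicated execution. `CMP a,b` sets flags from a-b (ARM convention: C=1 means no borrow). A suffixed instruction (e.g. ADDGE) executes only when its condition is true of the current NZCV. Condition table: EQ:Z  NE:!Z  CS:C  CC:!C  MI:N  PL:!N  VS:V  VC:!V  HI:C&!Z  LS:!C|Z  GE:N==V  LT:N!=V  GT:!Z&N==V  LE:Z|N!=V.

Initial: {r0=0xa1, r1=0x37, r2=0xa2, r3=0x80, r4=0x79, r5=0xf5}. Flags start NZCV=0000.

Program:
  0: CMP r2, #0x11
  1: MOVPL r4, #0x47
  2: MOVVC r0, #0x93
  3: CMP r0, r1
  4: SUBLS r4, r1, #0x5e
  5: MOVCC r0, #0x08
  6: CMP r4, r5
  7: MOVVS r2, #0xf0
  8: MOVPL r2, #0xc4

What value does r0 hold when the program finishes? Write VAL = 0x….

VAL = 0x93

0: ✓ CMP  NZCV=1010
1: · MOVPL
2: ✓ MOVVC  r0←0x93
3: ✓ CMP  NZCV=0011
4: · SUBLS
5: · MOVCC
6: ✓ CMP  NZCV=1001
7: ✓ MOVVS  r2←0xf0
8: · MOVPL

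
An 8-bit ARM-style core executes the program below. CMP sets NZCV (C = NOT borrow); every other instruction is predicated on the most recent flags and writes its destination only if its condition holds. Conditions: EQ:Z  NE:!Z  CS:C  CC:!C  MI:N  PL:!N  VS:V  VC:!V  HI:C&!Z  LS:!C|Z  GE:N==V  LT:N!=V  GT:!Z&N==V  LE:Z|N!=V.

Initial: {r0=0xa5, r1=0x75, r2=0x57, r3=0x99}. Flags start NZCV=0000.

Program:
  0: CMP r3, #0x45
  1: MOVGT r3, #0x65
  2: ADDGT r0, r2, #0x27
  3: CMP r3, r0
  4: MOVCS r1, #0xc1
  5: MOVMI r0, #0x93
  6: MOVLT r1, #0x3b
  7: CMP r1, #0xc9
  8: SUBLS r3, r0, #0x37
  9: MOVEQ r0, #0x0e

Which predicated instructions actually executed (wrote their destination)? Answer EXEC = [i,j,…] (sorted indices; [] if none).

[0] flags=0011 → (cmp)
[1] flags=0011 GT?F → skip
[2] flags=0011 GT?F → skip
[3] flags=1000 → (cmp)
[4] flags=1000 CS?F → skip
[5] flags=1000 MI?T → r0=0x93
[6] flags=1000 LT?T → r1=0x3b
[7] flags=0000 → (cmp)
[8] flags=0000 LS?T → r3=0x5c
[9] flags=0000 EQ?F → skip

EXEC = [5,6,8]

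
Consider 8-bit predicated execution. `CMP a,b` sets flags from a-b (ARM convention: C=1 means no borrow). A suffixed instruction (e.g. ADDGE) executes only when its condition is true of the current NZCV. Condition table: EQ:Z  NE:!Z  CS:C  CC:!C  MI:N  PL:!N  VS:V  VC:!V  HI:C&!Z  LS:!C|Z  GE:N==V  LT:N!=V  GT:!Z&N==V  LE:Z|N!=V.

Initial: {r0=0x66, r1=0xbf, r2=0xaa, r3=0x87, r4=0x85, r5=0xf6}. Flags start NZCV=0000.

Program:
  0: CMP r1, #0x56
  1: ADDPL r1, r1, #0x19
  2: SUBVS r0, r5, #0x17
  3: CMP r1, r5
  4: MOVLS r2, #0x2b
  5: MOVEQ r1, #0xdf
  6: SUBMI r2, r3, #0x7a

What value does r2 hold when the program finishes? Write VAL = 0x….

0: ✓ CMP  NZCV=0011
1: ✓ ADDPL  r1←0xd8
2: ✓ SUBVS  r0←0xdf
3: ✓ CMP  NZCV=1000
4: ✓ MOVLS  r2←0x2b
5: · MOVEQ
6: ✓ SUBMI  r2←0x0d

VAL = 0x0d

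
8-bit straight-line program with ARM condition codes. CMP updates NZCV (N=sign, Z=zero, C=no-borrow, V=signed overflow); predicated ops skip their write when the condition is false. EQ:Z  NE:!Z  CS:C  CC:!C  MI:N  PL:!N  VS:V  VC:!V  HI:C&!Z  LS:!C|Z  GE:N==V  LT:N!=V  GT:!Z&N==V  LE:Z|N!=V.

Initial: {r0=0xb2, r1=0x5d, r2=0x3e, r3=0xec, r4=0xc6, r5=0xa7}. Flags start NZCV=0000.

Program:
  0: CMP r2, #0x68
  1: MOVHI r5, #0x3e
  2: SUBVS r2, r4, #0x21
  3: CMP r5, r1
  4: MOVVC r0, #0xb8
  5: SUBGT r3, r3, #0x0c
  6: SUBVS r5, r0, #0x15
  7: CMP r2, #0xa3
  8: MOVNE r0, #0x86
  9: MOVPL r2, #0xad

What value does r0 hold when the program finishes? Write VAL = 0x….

VAL = 0x86

[0] flags=1000 → (cmp)
[1] flags=1000 HI?F → skip
[2] flags=1000 VS?F → skip
[3] flags=0011 → (cmp)
[4] flags=0011 VC?F → skip
[5] flags=0011 GT?F → skip
[6] flags=0011 VS?T → r5=0x9d
[7] flags=1001 → (cmp)
[8] flags=1001 NE?T → r0=0x86
[9] flags=1001 PL?F → skip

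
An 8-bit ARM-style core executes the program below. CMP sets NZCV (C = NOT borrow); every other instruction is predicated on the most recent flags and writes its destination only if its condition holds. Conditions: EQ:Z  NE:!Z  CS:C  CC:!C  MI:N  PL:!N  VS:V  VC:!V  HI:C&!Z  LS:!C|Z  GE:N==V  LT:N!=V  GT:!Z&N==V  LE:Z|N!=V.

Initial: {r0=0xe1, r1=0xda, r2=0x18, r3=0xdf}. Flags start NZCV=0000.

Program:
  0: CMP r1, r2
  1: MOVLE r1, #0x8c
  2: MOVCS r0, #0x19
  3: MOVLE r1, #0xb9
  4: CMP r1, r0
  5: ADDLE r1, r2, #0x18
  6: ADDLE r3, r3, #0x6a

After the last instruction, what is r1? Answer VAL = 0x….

[0] flags=1010 → (cmp)
[1] flags=1010 LE?T → r1=0x8c
[2] flags=1010 CS?T → r0=0x19
[3] flags=1010 LE?T → r1=0xb9
[4] flags=1010 → (cmp)
[5] flags=1010 LE?T → r1=0x30
[6] flags=1010 LE?T → r3=0x49

VAL = 0x30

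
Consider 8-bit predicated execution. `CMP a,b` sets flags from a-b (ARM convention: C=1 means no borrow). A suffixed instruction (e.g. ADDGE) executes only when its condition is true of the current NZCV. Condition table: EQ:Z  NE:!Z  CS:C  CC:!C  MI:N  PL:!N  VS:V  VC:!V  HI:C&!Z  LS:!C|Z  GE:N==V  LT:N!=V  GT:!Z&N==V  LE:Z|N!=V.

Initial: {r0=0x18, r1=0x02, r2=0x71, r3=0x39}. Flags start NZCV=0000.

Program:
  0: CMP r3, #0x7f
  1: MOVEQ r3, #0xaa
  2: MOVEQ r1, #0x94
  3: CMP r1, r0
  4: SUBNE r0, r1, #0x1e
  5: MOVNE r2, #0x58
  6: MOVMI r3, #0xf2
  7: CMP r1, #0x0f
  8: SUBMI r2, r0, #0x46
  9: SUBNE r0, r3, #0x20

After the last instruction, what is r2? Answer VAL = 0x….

VAL = 0x9e

0: ✓ CMP  NZCV=1000
1: · MOVEQ
2: · MOVEQ
3: ✓ CMP  NZCV=1000
4: ✓ SUBNE  r0←0xe4
5: ✓ MOVNE  r2←0x58
6: ✓ MOVMI  r3←0xf2
7: ✓ CMP  NZCV=1000
8: ✓ SUBMI  r2←0x9e
9: ✓ SUBNE  r0←0xd2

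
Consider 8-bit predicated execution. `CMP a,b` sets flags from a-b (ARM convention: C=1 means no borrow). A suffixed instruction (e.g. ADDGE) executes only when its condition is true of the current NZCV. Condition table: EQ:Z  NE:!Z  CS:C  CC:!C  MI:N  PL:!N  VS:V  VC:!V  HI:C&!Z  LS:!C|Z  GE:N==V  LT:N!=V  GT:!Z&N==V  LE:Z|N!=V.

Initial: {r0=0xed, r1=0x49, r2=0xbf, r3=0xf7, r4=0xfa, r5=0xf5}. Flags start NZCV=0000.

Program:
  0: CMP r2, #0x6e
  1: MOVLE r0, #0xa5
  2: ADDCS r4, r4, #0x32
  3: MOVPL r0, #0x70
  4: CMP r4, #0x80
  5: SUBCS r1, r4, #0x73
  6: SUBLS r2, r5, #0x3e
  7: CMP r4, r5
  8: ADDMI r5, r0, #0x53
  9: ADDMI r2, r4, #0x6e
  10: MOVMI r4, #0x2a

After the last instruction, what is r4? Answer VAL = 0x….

0: ✓ CMP  NZCV=0011
1: ✓ MOVLE  r0←0xa5
2: ✓ ADDCS  r4←0x2c
3: ✓ MOVPL  r0←0x70
4: ✓ CMP  NZCV=1001
5: · SUBCS
6: ✓ SUBLS  r2←0xb7
7: ✓ CMP  NZCV=0000
8: · ADDMI
9: · ADDMI
10: · MOVMI

VAL = 0x2c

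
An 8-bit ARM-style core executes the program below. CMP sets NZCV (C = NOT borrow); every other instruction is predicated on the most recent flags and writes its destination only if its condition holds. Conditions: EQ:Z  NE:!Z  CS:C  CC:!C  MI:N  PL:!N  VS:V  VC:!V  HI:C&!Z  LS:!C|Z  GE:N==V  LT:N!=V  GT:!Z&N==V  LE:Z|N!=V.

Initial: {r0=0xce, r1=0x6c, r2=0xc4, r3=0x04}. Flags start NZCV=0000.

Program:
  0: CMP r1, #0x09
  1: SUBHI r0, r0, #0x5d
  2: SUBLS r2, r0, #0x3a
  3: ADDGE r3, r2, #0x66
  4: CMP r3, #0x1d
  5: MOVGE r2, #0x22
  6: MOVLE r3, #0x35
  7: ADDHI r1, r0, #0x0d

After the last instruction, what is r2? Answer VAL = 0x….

[0] flags=0010 → (cmp)
[1] flags=0010 HI?T → r0=0x71
[2] flags=0010 LS?F → skip
[3] flags=0010 GE?T → r3=0x2a
[4] flags=0010 → (cmp)
[5] flags=0010 GE?T → r2=0x22
[6] flags=0010 LE?F → skip
[7] flags=0010 HI?T → r1=0x7e

VAL = 0x22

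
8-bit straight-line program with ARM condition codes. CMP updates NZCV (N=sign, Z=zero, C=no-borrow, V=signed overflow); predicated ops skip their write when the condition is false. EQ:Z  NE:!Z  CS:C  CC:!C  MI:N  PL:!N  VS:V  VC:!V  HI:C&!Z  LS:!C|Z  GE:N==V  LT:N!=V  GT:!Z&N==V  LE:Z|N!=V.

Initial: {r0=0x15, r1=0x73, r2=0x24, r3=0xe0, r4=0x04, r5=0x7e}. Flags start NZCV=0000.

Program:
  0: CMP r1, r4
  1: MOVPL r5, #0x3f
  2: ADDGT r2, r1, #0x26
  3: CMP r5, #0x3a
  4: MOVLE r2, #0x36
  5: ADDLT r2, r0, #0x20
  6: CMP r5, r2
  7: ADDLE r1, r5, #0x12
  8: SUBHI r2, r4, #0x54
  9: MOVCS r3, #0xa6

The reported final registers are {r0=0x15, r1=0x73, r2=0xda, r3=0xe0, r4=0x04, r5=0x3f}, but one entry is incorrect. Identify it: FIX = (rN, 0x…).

[0] flags=0010 → (cmp)
[1] flags=0010 PL?T → r5=0x3f
[2] flags=0010 GT?T → r2=0x99
[3] flags=0010 → (cmp)
[4] flags=0010 LE?F → skip
[5] flags=0010 LT?F → skip
[6] flags=1001 → (cmp)
[7] flags=1001 LE?F → skip
[8] flags=1001 HI?F → skip
[9] flags=1001 CS?F → skip

FIX = (r2, 0x99)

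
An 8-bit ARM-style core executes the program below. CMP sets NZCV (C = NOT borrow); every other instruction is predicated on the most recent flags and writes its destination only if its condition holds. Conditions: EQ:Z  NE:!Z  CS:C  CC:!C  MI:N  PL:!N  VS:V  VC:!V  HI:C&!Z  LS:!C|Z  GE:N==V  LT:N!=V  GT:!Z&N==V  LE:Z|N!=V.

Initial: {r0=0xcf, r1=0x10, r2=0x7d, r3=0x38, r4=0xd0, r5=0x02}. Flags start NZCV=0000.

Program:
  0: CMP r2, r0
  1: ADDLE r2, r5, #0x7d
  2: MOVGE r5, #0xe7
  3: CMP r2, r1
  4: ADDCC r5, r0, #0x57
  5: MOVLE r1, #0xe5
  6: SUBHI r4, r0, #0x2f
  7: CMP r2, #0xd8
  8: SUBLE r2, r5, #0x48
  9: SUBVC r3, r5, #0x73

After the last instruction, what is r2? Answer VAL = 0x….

VAL = 0x7d

0: ✓ CMP  NZCV=1001
1: · ADDLE
2: ✓ MOVGE  r5←0xe7
3: ✓ CMP  NZCV=0010
4: · ADDCC
5: · MOVLE
6: ✓ SUBHI  r4←0xa0
7: ✓ CMP  NZCV=1001
8: · SUBLE
9: · SUBVC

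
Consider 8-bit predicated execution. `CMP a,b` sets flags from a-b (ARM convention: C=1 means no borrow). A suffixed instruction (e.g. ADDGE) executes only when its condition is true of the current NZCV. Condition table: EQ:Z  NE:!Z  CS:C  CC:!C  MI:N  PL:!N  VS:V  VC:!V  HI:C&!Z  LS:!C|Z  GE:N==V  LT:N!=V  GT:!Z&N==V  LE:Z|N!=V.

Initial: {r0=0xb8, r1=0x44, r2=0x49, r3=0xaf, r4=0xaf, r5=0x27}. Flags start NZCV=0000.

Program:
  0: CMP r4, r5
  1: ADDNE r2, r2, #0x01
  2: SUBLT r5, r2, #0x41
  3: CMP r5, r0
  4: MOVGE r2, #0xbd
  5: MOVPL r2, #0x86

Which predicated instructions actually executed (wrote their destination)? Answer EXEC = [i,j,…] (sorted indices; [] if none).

EXEC = [1,2,4,5]

0: ✓ CMP  NZCV=1010
1: ✓ ADDNE  r2←0x4a
2: ✓ SUBLT  r5←0x09
3: ✓ CMP  NZCV=0000
4: ✓ MOVGE  r2←0xbd
5: ✓ MOVPL  r2←0x86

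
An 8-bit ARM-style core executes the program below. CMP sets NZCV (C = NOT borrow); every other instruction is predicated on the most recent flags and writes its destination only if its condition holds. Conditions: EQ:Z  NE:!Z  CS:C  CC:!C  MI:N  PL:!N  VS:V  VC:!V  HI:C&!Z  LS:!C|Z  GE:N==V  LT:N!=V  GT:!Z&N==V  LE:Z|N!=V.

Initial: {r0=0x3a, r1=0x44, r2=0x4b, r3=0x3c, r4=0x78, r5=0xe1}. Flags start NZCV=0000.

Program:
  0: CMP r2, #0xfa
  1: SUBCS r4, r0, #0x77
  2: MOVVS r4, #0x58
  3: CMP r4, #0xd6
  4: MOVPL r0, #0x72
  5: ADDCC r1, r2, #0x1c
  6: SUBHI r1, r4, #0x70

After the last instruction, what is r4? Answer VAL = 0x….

VAL = 0x78

0: ✓ CMP  NZCV=0000
1: · SUBCS
2: · MOVVS
3: ✓ CMP  NZCV=1001
4: · MOVPL
5: ✓ ADDCC  r1←0x67
6: · SUBHI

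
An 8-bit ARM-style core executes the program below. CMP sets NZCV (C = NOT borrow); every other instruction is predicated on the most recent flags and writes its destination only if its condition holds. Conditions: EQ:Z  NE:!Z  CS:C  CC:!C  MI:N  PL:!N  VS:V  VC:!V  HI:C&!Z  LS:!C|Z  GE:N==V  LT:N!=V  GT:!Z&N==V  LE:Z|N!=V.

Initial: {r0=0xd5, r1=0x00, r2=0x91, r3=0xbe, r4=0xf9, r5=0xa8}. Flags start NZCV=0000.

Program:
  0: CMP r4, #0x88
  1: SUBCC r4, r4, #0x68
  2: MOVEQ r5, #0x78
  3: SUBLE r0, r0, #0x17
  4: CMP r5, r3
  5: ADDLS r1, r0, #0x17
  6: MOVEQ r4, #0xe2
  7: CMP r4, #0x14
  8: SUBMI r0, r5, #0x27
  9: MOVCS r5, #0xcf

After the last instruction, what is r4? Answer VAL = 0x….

VAL = 0xf9

0: ✓ CMP  NZCV=0010
1: · SUBCC
2: · MOVEQ
3: · SUBLE
4: ✓ CMP  NZCV=1000
5: ✓ ADDLS  r1←0xec
6: · MOVEQ
7: ✓ CMP  NZCV=1010
8: ✓ SUBMI  r0←0x81
9: ✓ MOVCS  r5←0xcf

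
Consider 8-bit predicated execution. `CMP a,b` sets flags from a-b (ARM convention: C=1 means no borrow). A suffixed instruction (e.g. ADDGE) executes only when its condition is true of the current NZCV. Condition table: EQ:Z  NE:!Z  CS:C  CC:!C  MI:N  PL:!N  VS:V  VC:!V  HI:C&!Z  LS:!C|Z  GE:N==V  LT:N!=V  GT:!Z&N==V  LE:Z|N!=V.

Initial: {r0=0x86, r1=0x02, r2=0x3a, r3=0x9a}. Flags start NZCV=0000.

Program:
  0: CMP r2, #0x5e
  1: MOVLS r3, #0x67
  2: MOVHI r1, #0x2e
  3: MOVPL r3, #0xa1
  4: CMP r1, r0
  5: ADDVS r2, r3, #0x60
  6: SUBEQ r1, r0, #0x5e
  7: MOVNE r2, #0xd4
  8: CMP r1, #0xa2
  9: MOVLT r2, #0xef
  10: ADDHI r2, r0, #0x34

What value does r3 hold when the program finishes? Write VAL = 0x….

VAL = 0x67

0: ✓ CMP  NZCV=1000
1: ✓ MOVLS  r3←0x67
2: · MOVHI
3: · MOVPL
4: ✓ CMP  NZCV=0000
5: · ADDVS
6: · SUBEQ
7: ✓ MOVNE  r2←0xd4
8: ✓ CMP  NZCV=0000
9: · MOVLT
10: · ADDHI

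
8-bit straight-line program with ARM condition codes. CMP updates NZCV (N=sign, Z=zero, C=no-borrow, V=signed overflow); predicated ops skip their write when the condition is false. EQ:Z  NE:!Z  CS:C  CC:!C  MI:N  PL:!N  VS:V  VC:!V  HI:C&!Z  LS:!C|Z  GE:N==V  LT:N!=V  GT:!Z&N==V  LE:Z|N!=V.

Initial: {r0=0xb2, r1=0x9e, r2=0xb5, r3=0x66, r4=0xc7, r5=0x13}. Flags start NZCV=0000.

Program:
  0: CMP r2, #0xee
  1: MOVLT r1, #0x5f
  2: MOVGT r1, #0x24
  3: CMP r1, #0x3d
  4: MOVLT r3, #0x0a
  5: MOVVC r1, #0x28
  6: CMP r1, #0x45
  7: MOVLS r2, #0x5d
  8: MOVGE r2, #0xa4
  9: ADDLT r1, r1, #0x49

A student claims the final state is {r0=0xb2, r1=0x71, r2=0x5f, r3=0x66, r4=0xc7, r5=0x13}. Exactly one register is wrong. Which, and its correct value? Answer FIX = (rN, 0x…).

0: ✓ CMP  NZCV=1000
1: ✓ MOVLT  r1←0x5f
2: · MOVGT
3: ✓ CMP  NZCV=0010
4: · MOVLT
5: ✓ MOVVC  r1←0x28
6: ✓ CMP  NZCV=1000
7: ✓ MOVLS  r2←0x5d
8: · MOVGE
9: ✓ ADDLT  r1←0x71

FIX = (r2, 0x5d)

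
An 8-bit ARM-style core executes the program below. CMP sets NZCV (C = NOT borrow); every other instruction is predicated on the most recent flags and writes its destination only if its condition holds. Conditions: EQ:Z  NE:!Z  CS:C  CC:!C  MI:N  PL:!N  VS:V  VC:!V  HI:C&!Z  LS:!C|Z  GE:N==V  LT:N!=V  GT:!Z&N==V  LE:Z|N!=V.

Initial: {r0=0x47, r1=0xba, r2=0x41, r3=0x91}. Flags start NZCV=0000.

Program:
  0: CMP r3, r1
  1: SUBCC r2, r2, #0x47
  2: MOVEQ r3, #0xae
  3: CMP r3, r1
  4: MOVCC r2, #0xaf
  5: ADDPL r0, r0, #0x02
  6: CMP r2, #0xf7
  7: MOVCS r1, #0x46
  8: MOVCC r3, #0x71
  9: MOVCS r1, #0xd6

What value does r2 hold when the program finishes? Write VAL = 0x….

VAL = 0xaf

[0] flags=1000 → (cmp)
[1] flags=1000 CC?T → r2=0xfa
[2] flags=1000 EQ?F → skip
[3] flags=1000 → (cmp)
[4] flags=1000 CC?T → r2=0xaf
[5] flags=1000 PL?F → skip
[6] flags=1000 → (cmp)
[7] flags=1000 CS?F → skip
[8] flags=1000 CC?T → r3=0x71
[9] flags=1000 CS?F → skip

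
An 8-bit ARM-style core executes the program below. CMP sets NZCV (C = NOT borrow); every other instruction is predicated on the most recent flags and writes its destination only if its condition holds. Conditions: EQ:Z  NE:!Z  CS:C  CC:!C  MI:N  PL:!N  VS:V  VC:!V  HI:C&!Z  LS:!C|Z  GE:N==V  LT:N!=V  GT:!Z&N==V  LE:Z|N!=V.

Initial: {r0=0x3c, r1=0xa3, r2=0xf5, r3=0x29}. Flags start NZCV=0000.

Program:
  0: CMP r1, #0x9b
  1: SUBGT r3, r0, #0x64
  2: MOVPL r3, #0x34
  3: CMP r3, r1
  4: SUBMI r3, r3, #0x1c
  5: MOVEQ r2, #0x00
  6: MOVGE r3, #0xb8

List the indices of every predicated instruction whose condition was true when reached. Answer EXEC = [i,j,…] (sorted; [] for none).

[0] flags=0010 → (cmp)
[1] flags=0010 GT?T → r3=0xd8
[2] flags=0010 PL?T → r3=0x34
[3] flags=1001 → (cmp)
[4] flags=1001 MI?T → r3=0x18
[5] flags=1001 EQ?F → skip
[6] flags=1001 GE?T → r3=0xb8

EXEC = [1,2,4,6]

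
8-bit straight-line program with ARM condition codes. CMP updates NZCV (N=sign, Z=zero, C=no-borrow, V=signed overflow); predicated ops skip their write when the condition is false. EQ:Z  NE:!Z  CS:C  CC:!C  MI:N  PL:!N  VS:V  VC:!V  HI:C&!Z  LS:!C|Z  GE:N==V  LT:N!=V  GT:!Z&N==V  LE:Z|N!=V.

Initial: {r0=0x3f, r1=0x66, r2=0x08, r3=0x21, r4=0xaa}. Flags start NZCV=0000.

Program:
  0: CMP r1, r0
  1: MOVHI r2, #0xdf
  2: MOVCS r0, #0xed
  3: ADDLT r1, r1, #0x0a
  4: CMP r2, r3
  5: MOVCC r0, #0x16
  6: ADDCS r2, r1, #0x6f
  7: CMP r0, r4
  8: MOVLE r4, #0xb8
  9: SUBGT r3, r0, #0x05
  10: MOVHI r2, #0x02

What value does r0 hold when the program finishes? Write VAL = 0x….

VAL = 0xed

0: ✓ CMP  NZCV=0010
1: ✓ MOVHI  r2←0xdf
2: ✓ MOVCS  r0←0xed
3: · ADDLT
4: ✓ CMP  NZCV=1010
5: · MOVCC
6: ✓ ADDCS  r2←0xd5
7: ✓ CMP  NZCV=0010
8: · MOVLE
9: ✓ SUBGT  r3←0xe8
10: ✓ MOVHI  r2←0x02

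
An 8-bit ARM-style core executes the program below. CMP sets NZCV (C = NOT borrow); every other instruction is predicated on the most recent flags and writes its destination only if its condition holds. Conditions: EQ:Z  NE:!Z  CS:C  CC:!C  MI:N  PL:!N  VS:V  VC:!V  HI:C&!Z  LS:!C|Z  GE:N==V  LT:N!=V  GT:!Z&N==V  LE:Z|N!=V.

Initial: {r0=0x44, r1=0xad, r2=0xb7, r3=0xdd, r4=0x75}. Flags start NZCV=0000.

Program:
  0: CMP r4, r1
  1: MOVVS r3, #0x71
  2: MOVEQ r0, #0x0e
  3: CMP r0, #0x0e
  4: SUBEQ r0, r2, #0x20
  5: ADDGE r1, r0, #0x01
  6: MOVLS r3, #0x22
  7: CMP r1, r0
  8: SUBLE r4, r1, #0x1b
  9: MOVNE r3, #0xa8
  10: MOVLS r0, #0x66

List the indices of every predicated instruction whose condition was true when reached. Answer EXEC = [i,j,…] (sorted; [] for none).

EXEC = [1,5,9]

[0] flags=1001 → (cmp)
[1] flags=1001 VS?T → r3=0x71
[2] flags=1001 EQ?F → skip
[3] flags=0010 → (cmp)
[4] flags=0010 EQ?F → skip
[5] flags=0010 GE?T → r1=0x45
[6] flags=0010 LS?F → skip
[7] flags=0010 → (cmp)
[8] flags=0010 LE?F → skip
[9] flags=0010 NE?T → r3=0xa8
[10] flags=0010 LS?F → skip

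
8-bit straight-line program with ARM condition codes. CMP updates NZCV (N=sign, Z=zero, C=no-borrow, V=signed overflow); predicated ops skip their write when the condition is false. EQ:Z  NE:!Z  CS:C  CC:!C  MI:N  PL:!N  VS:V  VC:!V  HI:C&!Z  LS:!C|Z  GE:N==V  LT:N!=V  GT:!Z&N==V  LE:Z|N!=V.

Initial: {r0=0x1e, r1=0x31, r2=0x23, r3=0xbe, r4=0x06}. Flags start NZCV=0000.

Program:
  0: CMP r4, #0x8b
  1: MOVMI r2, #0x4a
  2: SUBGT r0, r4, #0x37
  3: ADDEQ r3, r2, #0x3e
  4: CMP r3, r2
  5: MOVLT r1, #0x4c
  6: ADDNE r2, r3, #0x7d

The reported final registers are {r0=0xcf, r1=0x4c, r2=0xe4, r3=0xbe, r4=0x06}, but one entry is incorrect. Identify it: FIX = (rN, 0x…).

0: ✓ CMP  NZCV=0000
1: · MOVMI
2: ✓ SUBGT  r0←0xcf
3: · ADDEQ
4: ✓ CMP  NZCV=1010
5: ✓ MOVLT  r1←0x4c
6: ✓ ADDNE  r2←0x3b

FIX = (r2, 0x3b)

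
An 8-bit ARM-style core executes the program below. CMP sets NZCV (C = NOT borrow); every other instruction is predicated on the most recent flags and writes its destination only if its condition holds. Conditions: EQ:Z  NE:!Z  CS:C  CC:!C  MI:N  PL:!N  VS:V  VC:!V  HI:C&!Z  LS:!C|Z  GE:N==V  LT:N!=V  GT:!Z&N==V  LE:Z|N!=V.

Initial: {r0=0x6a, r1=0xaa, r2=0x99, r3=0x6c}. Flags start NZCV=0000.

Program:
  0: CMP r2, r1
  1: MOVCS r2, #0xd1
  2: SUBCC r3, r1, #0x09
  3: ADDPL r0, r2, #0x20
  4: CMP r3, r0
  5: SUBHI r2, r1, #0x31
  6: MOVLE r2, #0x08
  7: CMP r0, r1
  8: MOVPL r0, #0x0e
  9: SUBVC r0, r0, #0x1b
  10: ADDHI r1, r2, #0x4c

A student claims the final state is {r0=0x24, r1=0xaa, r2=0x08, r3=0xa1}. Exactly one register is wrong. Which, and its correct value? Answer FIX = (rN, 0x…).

[0] flags=1000 → (cmp)
[1] flags=1000 CS?F → skip
[2] flags=1000 CC?T → r3=0xa1
[3] flags=1000 PL?F → skip
[4] flags=0011 → (cmp)
[5] flags=0011 HI?T → r2=0x79
[6] flags=0011 LE?T → r2=0x08
[7] flags=1001 → (cmp)
[8] flags=1001 PL?F → skip
[9] flags=1001 VC?F → skip
[10] flags=1001 HI?F → skip

FIX = (r0, 0x6a)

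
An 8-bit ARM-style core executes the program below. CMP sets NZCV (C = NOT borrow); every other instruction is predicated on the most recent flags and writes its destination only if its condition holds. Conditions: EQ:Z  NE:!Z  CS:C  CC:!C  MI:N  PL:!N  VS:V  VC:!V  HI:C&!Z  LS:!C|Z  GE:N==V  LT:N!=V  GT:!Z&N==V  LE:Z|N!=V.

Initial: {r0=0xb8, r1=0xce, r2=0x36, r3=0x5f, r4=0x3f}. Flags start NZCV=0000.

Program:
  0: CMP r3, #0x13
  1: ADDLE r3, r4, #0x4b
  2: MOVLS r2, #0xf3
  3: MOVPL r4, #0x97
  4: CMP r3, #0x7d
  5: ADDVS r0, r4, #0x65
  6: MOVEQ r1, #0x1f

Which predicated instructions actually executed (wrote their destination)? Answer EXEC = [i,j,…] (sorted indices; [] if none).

EXEC = [3]

0: ✓ CMP  NZCV=0010
1: · ADDLE
2: · MOVLS
3: ✓ MOVPL  r4←0x97
4: ✓ CMP  NZCV=1000
5: · ADDVS
6: · MOVEQ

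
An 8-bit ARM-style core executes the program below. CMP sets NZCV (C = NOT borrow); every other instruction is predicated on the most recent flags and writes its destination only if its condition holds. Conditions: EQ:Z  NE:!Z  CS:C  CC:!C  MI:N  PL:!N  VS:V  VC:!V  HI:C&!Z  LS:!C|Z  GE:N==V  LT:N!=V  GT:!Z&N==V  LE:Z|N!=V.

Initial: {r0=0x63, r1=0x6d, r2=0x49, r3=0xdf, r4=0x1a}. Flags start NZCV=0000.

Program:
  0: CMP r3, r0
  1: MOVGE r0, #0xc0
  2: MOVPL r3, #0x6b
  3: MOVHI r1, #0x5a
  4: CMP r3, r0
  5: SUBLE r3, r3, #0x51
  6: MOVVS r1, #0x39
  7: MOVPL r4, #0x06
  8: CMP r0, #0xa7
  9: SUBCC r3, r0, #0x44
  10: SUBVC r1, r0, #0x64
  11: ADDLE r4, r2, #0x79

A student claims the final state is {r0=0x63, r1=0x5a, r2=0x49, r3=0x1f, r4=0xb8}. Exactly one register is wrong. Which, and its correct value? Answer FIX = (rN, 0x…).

0: ✓ CMP  NZCV=0011
1: · MOVGE
2: ✓ MOVPL  r3←0x6b
3: ✓ MOVHI  r1←0x5a
4: ✓ CMP  NZCV=0010
5: · SUBLE
6: · MOVVS
7: ✓ MOVPL  r4←0x06
8: ✓ CMP  NZCV=1001
9: ✓ SUBCC  r3←0x1f
10: · SUBVC
11: · ADDLE

FIX = (r4, 0x06)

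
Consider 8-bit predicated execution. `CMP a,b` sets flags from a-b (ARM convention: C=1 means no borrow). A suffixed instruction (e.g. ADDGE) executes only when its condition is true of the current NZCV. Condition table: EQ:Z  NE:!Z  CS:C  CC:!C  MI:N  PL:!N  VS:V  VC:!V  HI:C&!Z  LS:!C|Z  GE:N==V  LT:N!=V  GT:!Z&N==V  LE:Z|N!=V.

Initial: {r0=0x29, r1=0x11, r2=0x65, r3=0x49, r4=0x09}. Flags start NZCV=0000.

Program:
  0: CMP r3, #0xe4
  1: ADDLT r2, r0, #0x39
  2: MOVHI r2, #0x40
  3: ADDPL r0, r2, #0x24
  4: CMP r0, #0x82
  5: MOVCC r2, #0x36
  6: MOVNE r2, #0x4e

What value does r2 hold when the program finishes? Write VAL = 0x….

[0] flags=0000 → (cmp)
[1] flags=0000 LT?F → skip
[2] flags=0000 HI?F → skip
[3] flags=0000 PL?T → r0=0x89
[4] flags=0010 → (cmp)
[5] flags=0010 CC?F → skip
[6] flags=0010 NE?T → r2=0x4e

VAL = 0x4e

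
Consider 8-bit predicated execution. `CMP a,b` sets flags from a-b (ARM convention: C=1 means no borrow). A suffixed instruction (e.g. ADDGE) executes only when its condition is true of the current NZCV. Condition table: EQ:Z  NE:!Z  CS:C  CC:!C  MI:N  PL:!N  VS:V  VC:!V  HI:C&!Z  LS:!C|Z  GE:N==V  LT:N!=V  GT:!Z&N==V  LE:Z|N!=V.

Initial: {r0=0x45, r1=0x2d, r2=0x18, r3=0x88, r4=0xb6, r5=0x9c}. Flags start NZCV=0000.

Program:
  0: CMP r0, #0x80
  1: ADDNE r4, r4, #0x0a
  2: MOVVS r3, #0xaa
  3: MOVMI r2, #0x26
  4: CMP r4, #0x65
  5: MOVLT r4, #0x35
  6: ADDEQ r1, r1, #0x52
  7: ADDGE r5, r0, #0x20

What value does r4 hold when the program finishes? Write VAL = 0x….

0: ✓ CMP  NZCV=1001
1: ✓ ADDNE  r4←0xc0
2: ✓ MOVVS  r3←0xaa
3: ✓ MOVMI  r2←0x26
4: ✓ CMP  NZCV=0011
5: ✓ MOVLT  r4←0x35
6: · ADDEQ
7: · ADDGE

VAL = 0x35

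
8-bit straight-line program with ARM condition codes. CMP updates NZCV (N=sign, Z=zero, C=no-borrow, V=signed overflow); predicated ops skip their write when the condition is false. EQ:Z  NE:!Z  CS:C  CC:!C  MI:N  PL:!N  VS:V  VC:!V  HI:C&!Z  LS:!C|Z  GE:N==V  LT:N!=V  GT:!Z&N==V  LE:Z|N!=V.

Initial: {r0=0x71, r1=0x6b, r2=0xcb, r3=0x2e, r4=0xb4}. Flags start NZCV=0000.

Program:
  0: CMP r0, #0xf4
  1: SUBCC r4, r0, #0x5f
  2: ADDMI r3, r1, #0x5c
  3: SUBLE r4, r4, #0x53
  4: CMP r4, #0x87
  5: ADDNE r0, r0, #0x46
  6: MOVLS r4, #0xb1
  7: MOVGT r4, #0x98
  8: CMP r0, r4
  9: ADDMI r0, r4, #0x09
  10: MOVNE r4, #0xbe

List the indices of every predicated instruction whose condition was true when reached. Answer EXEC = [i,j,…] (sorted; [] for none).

0: ✓ CMP  NZCV=0000
1: ✓ SUBCC  r4←0x12
2: · ADDMI
3: · SUBLE
4: ✓ CMP  NZCV=1001
5: ✓ ADDNE  r0←0xb7
6: ✓ MOVLS  r4←0xb1
7: ✓ MOVGT  r4←0x98
8: ✓ CMP  NZCV=0010
9: · ADDMI
10: ✓ MOVNE  r4←0xbe

EXEC = [1,5,6,7,10]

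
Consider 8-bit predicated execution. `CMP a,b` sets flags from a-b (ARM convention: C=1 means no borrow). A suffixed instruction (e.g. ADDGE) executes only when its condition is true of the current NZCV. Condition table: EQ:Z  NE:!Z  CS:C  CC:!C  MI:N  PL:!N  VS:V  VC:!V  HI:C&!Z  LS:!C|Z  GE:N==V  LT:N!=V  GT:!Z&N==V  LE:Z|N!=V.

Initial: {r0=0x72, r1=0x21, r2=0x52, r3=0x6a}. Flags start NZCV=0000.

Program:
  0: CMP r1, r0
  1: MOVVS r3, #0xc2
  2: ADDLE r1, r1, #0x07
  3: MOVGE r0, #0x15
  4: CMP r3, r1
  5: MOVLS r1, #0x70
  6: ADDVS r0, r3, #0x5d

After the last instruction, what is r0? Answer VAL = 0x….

VAL = 0x72

0: ✓ CMP  NZCV=1000
1: · MOVVS
2: ✓ ADDLE  r1←0x28
3: · MOVGE
4: ✓ CMP  NZCV=0010
5: · MOVLS
6: · ADDVS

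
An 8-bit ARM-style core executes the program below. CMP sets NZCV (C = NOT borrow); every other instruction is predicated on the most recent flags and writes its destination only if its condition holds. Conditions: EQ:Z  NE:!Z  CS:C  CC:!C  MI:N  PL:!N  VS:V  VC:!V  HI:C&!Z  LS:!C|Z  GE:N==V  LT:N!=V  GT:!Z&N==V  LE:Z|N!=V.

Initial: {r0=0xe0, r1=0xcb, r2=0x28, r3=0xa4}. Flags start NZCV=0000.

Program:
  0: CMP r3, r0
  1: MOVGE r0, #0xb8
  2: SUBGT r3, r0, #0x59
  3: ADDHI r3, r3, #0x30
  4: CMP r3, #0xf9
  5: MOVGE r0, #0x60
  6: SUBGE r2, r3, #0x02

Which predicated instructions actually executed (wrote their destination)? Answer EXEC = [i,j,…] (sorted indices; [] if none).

EXEC = []

0: ✓ CMP  NZCV=1000
1: · MOVGE
2: · SUBGT
3: · ADDHI
4: ✓ CMP  NZCV=1000
5: · MOVGE
6: · SUBGE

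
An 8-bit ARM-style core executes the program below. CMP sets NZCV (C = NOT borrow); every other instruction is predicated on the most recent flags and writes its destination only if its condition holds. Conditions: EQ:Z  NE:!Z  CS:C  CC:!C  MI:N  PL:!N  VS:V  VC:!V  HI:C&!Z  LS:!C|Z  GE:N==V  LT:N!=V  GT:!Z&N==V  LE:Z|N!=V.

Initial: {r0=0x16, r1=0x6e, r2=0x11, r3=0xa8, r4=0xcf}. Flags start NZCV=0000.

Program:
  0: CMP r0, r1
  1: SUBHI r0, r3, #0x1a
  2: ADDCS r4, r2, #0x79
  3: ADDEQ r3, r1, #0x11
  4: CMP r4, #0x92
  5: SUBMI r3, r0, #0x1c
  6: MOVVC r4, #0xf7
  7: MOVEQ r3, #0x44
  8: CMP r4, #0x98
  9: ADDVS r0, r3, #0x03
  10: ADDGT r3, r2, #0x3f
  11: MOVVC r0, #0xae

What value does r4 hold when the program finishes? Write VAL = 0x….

0: ✓ CMP  NZCV=1000
1: · SUBHI
2: · ADDCS
3: · ADDEQ
4: ✓ CMP  NZCV=0010
5: · SUBMI
6: ✓ MOVVC  r4←0xf7
7: · MOVEQ
8: ✓ CMP  NZCV=0010
9: · ADDVS
10: ✓ ADDGT  r3←0x50
11: ✓ MOVVC  r0←0xae

VAL = 0xf7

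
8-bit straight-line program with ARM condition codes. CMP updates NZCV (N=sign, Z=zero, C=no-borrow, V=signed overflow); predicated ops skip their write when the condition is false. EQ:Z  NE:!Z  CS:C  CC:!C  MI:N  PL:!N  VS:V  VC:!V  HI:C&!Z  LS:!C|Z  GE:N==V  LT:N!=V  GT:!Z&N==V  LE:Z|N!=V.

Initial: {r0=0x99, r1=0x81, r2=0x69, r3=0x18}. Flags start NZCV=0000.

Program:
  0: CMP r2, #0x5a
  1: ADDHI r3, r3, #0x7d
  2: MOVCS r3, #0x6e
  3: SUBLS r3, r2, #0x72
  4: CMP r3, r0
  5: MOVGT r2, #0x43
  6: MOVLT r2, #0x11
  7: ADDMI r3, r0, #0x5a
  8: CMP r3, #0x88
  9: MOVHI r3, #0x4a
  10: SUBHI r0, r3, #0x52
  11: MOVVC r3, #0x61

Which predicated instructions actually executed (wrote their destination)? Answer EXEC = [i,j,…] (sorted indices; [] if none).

0: ✓ CMP  NZCV=0010
1: ✓ ADDHI  r3←0x95
2: ✓ MOVCS  r3←0x6e
3: · SUBLS
4: ✓ CMP  NZCV=1001
5: ✓ MOVGT  r2←0x43
6: · MOVLT
7: ✓ ADDMI  r3←0xf3
8: ✓ CMP  NZCV=0010
9: ✓ MOVHI  r3←0x4a
10: ✓ SUBHI  r0←0xf8
11: ✓ MOVVC  r3←0x61

EXEC = [1,2,5,7,9,10,11]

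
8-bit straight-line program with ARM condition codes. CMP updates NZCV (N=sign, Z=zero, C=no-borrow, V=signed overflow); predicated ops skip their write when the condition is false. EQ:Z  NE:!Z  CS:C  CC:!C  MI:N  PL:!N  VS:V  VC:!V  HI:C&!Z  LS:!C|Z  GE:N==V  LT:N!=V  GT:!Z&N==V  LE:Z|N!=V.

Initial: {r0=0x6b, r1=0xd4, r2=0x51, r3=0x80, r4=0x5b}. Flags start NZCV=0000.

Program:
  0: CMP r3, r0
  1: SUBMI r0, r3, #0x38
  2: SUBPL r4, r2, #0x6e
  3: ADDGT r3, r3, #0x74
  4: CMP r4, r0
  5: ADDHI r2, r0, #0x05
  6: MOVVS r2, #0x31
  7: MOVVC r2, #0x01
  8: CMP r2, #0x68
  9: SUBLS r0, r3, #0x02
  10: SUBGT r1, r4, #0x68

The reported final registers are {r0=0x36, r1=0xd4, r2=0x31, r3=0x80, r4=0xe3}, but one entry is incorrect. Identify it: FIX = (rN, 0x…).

[0] flags=0011 → (cmp)
[1] flags=0011 MI?F → skip
[2] flags=0011 PL?T → r4=0xe3
[3] flags=0011 GT?F → skip
[4] flags=0011 → (cmp)
[5] flags=0011 HI?T → r2=0x70
[6] flags=0011 VS?T → r2=0x31
[7] flags=0011 VC?F → skip
[8] flags=1000 → (cmp)
[9] flags=1000 LS?T → r0=0x7e
[10] flags=1000 GT?F → skip

FIX = (r0, 0x7e)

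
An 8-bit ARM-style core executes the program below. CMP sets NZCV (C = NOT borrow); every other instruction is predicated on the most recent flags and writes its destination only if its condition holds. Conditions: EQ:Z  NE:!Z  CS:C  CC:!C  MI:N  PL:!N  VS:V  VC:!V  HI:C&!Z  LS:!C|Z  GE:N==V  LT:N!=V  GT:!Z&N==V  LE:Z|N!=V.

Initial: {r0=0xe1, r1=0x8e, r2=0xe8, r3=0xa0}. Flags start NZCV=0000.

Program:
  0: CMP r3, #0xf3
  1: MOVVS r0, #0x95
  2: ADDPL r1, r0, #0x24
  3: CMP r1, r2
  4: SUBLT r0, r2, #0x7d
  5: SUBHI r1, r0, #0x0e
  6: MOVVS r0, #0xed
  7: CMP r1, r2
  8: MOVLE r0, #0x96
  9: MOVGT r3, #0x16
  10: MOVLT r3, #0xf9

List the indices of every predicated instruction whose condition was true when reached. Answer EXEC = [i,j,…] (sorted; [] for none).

EXEC = [4,8,10]

0: ✓ CMP  NZCV=1000
1: · MOVVS
2: · ADDPL
3: ✓ CMP  NZCV=1000
4: ✓ SUBLT  r0←0x6b
5: · SUBHI
6: · MOVVS
7: ✓ CMP  NZCV=1000
8: ✓ MOVLE  r0←0x96
9: · MOVGT
10: ✓ MOVLT  r3←0xf9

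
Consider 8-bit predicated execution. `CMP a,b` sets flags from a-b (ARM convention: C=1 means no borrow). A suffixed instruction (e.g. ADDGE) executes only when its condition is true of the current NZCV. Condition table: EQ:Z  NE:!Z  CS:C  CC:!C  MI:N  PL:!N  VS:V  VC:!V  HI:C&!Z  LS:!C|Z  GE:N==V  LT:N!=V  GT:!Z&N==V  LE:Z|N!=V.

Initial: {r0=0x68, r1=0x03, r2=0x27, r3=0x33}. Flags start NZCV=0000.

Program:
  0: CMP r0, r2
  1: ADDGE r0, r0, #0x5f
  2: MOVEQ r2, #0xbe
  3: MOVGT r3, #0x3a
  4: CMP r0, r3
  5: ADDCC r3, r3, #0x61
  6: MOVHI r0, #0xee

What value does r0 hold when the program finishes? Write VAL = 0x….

[0] flags=0010 → (cmp)
[1] flags=0010 GE?T → r0=0xc7
[2] flags=0010 EQ?F → skip
[3] flags=0010 GT?T → r3=0x3a
[4] flags=1010 → (cmp)
[5] flags=1010 CC?F → skip
[6] flags=1010 HI?T → r0=0xee

VAL = 0xee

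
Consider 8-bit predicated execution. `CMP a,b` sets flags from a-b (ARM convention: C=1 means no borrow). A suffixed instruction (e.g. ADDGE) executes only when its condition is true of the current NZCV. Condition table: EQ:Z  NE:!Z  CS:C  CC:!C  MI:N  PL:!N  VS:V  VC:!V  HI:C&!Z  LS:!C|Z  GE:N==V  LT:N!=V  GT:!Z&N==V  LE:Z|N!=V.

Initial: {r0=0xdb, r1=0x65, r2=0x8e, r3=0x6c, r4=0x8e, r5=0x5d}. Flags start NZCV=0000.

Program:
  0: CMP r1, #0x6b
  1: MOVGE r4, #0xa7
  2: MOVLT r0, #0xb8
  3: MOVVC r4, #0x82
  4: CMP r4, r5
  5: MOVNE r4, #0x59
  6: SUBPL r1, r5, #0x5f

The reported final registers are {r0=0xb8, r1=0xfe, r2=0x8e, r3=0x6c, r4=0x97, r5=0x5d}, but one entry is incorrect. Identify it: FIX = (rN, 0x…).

FIX = (r4, 0x59)

0: ✓ CMP  NZCV=1000
1: · MOVGE
2: ✓ MOVLT  r0←0xb8
3: ✓ MOVVC  r4←0x82
4: ✓ CMP  NZCV=0011
5: ✓ MOVNE  r4←0x59
6: ✓ SUBPL  r1←0xfe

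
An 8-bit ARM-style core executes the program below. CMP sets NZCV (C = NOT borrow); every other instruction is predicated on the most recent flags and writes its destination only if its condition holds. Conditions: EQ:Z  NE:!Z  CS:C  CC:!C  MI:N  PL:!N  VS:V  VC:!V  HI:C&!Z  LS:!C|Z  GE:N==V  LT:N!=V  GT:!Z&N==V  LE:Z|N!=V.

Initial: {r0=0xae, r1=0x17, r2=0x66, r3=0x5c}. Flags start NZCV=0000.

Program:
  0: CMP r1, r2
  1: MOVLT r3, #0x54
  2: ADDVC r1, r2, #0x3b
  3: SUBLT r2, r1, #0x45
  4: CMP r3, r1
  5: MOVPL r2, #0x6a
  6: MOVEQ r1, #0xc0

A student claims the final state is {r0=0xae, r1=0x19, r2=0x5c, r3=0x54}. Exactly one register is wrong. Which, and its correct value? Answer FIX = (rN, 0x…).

0: ✓ CMP  NZCV=1000
1: ✓ MOVLT  r3←0x54
2: ✓ ADDVC  r1←0xa1
3: ✓ SUBLT  r2←0x5c
4: ✓ CMP  NZCV=1001
5: · MOVPL
6: · MOVEQ

FIX = (r1, 0xa1)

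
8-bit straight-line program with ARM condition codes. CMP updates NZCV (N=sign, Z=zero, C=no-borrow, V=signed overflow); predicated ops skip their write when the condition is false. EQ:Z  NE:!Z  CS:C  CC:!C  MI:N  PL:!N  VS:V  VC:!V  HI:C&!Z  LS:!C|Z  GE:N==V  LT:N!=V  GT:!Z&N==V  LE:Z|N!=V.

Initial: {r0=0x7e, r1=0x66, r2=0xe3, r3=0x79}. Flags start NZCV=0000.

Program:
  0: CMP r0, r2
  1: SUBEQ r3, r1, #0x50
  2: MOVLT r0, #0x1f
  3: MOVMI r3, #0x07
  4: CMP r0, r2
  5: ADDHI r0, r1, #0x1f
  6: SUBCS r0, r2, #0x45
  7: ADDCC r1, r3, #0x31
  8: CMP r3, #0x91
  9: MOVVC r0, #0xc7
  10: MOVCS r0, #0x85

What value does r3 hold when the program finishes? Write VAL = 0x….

VAL = 0x07

0: ✓ CMP  NZCV=1001
1: · SUBEQ
2: · MOVLT
3: ✓ MOVMI  r3←0x07
4: ✓ CMP  NZCV=1001
5: · ADDHI
6: · SUBCS
7: ✓ ADDCC  r1←0x38
8: ✓ CMP  NZCV=0000
9: ✓ MOVVC  r0←0xc7
10: · MOVCS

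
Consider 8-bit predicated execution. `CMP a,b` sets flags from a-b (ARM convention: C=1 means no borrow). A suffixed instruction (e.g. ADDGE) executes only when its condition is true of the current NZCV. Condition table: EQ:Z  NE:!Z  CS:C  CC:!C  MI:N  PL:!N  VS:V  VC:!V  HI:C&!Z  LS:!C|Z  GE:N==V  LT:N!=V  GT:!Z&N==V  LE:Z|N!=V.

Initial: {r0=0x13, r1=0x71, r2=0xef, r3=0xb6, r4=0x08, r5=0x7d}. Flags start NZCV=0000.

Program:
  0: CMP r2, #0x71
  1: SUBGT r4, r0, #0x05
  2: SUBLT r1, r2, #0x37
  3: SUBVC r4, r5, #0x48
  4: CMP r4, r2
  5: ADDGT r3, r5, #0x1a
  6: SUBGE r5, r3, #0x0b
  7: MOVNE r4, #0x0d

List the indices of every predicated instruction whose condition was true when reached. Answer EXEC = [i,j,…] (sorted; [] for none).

EXEC = [2,5,6,7]

[0] flags=0011 → (cmp)
[1] flags=0011 GT?F → skip
[2] flags=0011 LT?T → r1=0xb8
[3] flags=0011 VC?F → skip
[4] flags=0000 → (cmp)
[5] flags=0000 GT?T → r3=0x97
[6] flags=0000 GE?T → r5=0x8c
[7] flags=0000 NE?T → r4=0x0d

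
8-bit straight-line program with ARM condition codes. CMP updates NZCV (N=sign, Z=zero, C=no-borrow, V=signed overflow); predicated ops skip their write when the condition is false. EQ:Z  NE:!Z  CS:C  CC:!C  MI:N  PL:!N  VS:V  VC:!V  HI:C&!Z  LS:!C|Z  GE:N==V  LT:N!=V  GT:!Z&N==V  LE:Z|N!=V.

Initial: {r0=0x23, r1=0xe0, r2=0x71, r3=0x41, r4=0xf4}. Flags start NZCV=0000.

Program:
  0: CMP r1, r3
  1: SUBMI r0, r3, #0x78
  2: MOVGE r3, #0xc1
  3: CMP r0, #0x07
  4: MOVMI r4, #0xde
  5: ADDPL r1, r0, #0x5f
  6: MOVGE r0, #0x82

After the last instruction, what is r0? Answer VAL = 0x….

VAL = 0xc9

0: ✓ CMP  NZCV=1010
1: ✓ SUBMI  r0←0xc9
2: · MOVGE
3: ✓ CMP  NZCV=1010
4: ✓ MOVMI  r4←0xde
5: · ADDPL
6: · MOVGE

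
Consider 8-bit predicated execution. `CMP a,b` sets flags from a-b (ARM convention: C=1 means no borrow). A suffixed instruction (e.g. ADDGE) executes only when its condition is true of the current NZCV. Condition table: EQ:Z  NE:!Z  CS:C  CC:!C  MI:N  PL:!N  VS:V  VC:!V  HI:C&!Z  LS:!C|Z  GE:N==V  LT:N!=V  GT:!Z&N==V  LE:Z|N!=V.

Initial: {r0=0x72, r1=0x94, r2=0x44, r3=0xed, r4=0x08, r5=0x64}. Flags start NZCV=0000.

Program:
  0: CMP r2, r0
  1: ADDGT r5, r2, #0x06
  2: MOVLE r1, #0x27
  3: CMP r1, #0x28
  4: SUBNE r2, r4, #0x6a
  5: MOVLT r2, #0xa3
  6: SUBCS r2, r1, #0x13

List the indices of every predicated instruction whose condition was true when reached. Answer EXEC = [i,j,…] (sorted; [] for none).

EXEC = [2,4,5]

[0] flags=1000 → (cmp)
[1] flags=1000 GT?F → skip
[2] flags=1000 LE?T → r1=0x27
[3] flags=1000 → (cmp)
[4] flags=1000 NE?T → r2=0x9e
[5] flags=1000 LT?T → r2=0xa3
[6] flags=1000 CS?F → skip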